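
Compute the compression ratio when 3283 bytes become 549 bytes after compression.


Ratio = original / compressed = 3283 / 549 = 5.98

5.98


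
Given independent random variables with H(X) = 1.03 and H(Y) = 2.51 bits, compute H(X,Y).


For independent variables, H(X,Y) = H(X) + H(Y) = 1.03 + 2.51 = 3.54

3.54 bits


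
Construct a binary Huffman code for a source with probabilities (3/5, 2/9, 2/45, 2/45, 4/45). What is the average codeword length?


Huffman construction (repeatedly merge the two least-probable nodes; each merge adds 1 bit to every symbol beneath it): 2/45 + 2/45 = 4/45; 4/45 + 4/45 = 8/45; 8/45 + 2/9 = 2/5; 2/5 + 3/5 = 1. Resulting codeword lengths (in the order the probabilities were given): (1, 2, 4, 4, 3). L_avg = sum(p_i * l_i) = 3/5*1 + 2/9*2 + 2/45*4 + 2/45*4 + 4/45*3 = 5/3 = 1.6667

1.6667 bits


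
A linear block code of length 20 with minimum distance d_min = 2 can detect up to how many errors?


Detection capability = d_min - 1 = 2 - 1 = 1

1 errors


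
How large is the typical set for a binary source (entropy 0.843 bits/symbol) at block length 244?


log2|A_typical| = nH = 244 * 0.843 = 205.692, so |A_typical| ~ 2^205.692 = 8.307e+61

8.307e+61


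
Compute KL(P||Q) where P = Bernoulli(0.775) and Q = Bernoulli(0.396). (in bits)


KL = p*log2(p/q) + (1-p)*log2((1-p)/(1-q)) = 0.775*log2(0.775/0.396) + 0.225*log2(0.225/0.604) = 0.4302

0.4302 bits


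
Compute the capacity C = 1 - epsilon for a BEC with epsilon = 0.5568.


C = 1 - epsilon = 1 - 0.5568 = 0.4432

0.4432 bits


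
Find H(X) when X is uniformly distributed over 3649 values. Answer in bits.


H = log2(n) = log2(3649) = 11.8333

11.8333 bits


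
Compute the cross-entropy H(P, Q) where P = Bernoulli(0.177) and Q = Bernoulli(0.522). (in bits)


H(P,Q) = -p*log2(q) - (1-p)*log2(1-q). -0.177*log2(0.522) = 0.166004; -0.823*log2(0.478) = 0.876427. H(P,Q) = 0.166004 + 0.876427 = 1.0424

1.0424 bits


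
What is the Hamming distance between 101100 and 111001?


Count differing positions: . ^ . ^ . ^ = 3 differences

3


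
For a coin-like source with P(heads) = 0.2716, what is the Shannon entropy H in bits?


H = -p*log2(p) - (1-p)*log2(1-p). -0.2716*log2(0.2716) = 0.510729; -0.7284*log2(0.7284) = 0.333022. H = 0.510729 + 0.333022 = 0.8438

0.8438 bits


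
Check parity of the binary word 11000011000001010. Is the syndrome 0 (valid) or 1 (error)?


Syndrome = XOR of all bits = 1 XOR 1 XOR 0 XOR 0 XOR 0 XOR 0 XOR 1 XOR 1 XOR 0 XOR 0 XOR 0 XOR 0 XOR 0 XOR 1 XOR 0 XOR 1 XOR 0 = 0

0


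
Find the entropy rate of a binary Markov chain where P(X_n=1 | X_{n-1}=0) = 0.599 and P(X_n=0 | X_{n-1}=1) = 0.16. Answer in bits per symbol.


Stationary distribution: pi_0 = p10/(p01+p10) = 0.2108, pi_1 = 0.7892. Entropy rate H' = pi_0*H(p01) + pi_1*H(p10) = 0.2108*0.9715 + 0.7892*0.6343 = 0.7054

0.7054 bits/symbol


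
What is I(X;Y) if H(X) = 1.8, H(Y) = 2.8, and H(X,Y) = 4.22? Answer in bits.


I(X;Y) = H(X) + H(Y) - H(X,Y) = 1.8 + 2.8 - 4.22 = 0.38

0.38 bits


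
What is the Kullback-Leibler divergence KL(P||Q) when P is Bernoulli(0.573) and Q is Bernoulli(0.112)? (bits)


KL = p*log2(p/q) + (1-p)*log2((1-p)/(1-q)) = 0.573*log2(0.573/0.112) + 0.427*log2(0.427/0.888) = 0.8984

0.8984 bits


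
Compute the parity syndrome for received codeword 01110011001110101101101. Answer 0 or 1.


Syndrome = XOR of all bits = 0 XOR 1 XOR 1 XOR 1 XOR 0 XOR 0 XOR 1 XOR 1 XOR 0 XOR 0 XOR 1 XOR 1 XOR 1 XOR 0 XOR 1 XOR 0 XOR 1 XOR 1 XOR 0 XOR 1 XOR 1 XOR 0 XOR 1 = 0

0


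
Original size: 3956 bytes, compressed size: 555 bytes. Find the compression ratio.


Ratio = original / compressed = 3956 / 555 = 7.1279

7.1279


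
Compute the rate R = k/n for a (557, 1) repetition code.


Rate = k/n = 1/557

1/557


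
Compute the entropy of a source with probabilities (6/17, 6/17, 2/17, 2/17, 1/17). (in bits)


H = -sum(p_i * log2(p_i)). Terms: -(6/17)*log2(6/17) = 0.530294; -(6/17)*log2(6/17) = 0.530294; -(2/17)*log2(2/17) = 0.363231; -(2/17)*log2(2/17) = 0.363231; -(1/17)*log2(1/17) = 0.240439. H = 0.530294 + 0.530294 + 0.363231 + 0.363231 + 0.240439 = 2.0275

2.0275 bits


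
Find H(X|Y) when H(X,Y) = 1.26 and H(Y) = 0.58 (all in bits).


H(X|Y) = H(X,Y) - H(Y) = 1.26 - 0.58 = 0.68

0.68 bits


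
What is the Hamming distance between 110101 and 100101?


Count differing positions: . ^ . . . . = 1 differences

1


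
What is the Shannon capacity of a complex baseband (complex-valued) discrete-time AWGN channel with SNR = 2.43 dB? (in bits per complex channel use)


SNR_linear = 10^(2.43/10) = 1.7498; C = log2(1 + SNR_linear) = log2(1 + 1.7498) = 1.4594

1.4594 bits/channel use


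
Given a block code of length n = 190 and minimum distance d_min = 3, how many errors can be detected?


Detection capability = d_min - 1 = 3 - 1 = 2

2 errors


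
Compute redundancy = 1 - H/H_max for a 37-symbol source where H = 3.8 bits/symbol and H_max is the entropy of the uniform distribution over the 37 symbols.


H_max = log2(K) = log2(37) = 5.2095 bits/symbol. Redundancy = 1 - H/H_max = 1 - 3.8/5.2095 = 1 - 0.7294 = 0.2706

0.2706


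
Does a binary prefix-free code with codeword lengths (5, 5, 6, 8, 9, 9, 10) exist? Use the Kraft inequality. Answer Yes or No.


Kraft sum = sum(2^(-l_i)) = 0.0869, need <= 1. Result: satisfied (a binary prefix-free code with these lengths exists)

Yes


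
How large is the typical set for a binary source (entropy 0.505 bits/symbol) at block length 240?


log2|A_typical| = nH = 240 * 0.505 = 121.2, so |A_typical| ~ 2^121.2 = 3.054e+36

3.054e+36


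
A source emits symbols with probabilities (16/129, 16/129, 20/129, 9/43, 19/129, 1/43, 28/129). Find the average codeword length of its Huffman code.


Huffman construction (repeatedly merge the two least-probable nodes; each merge adds 1 bit to every symbol beneath it): 1/43 + 16/129 = 19/129; 16/129 + 19/129 = 35/129; 19/129 + 20/129 = 13/43; 9/43 + 28/129 = 55/129; 35/129 + 13/43 = 74/129; 55/129 + 74/129 = 1. Resulting codeword lengths (in the order the probabilities were given): (4, 3, 3, 2, 3, 4, 2). L_avg = sum(p_i * l_i) = 16/129*4 + 16/129*3 + 20/129*3 + 9/43*2 + 19/129*3 + 1/43*4 + 28/129*2 = 117/43 = 2.7209

2.7209 bits


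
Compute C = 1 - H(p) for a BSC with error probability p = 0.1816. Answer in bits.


H(p) = -p*log2(p) - (1-p)*log2(1-p) = -0.1816*log2(0.1816) - 0.8184*log2(0.8184) = 0.446947 + 0.236617 = 0.6836. C = 1 - H(p) = 1 - 0.6836 = 0.3164

0.3164 bits


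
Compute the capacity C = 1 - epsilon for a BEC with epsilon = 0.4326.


C = 1 - epsilon = 1 - 0.4326 = 0.5674

0.5674 bits


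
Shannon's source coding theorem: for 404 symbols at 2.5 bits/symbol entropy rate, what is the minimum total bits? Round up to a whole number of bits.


Minimum bits >= n * H = 404 * 2.5 = 1010.0, rounded up to a whole number of bits = 1010

1010 bits


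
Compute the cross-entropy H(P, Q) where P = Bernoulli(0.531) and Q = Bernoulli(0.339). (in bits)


H(P,Q) = -p*log2(q) - (1-p)*log2(1-q). -0.531*log2(0.339) = 0.828701; -0.469*log2(0.661) = 0.280123. H(P,Q) = 0.828701 + 0.280123 = 1.1088

1.1088 bits


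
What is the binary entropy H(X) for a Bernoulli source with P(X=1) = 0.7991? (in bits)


H = -p*log2(p) - (1-p)*log2(1-p). -0.7991*log2(0.7991) = 0.258550; -0.2009*log2(0.2009) = 0.465174. H = 0.258550 + 0.465174 = 0.7237

0.7237 bits


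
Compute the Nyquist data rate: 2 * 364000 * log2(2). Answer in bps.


Rate = 2 * B * log2(M) = 2 * 364000 * 1.0 = 728000.0

728000.0 bps


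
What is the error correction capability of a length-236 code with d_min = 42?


Correction capability = floor((d-1)/2) = floor((42-1)/2) = 20

20 errors


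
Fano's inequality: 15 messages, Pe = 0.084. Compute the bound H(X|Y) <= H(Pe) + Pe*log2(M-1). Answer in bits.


H(Pe) = -Pe*log2(Pe) - (1-Pe)*log2(1-Pe) = -0.084*log2(0.084) - 0.916*log2(0.916) = 0.300171 + 0.115948 = 0.4161. Pe*log2(M-1) = 0.084*log2(14) = 0.319818. Bound = H(Pe) + Pe*log2(M-1) = 0.300171 + 0.115948 + 0.319818 = 0.7359

0.7359 bits


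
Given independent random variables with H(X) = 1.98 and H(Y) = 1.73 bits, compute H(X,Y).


For independent variables, H(X,Y) = H(X) + H(Y) = 1.98 + 1.73 = 3.71

3.71 bits


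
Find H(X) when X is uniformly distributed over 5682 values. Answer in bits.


H = log2(n) = log2(5682) = 12.4722

12.4722 bits


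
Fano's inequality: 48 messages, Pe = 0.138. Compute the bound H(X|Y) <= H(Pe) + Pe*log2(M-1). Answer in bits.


H(Pe) = -Pe*log2(Pe) - (1-Pe)*log2(1-Pe) = -0.138*log2(0.138) - 0.862*log2(0.862) = 0.394302 + 0.184675 = 0.579. Pe*log2(M-1) = 0.138*log2(47) = 0.766533. Bound = H(Pe) + Pe*log2(M-1) = 0.394302 + 0.184675 + 0.766533 = 1.3455

1.3455 bits


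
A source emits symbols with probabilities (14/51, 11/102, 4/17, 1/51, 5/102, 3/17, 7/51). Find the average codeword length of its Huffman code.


Huffman construction (repeatedly merge the two least-probable nodes; each merge adds 1 bit to every symbol beneath it): 1/51 + 5/102 = 7/102; 7/102 + 11/102 = 3/17; 7/51 + 3/17 = 16/51; 3/17 + 4/17 = 7/17; 14/51 + 16/51 = 10/17; 7/17 + 10/17 = 1. Resulting codeword lengths (in the order the probabilities were given): (2, 3, 2, 4, 4, 3, 3). L_avg = sum(p_i * l_i) = 14/51*2 + 11/102*3 + 4/17*2 + 1/51*4 + 5/102*4 + 3/17*3 + 7/51*3 = 87/34 = 2.5588

2.5588 bits


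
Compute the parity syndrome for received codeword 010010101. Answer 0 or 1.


Syndrome = XOR of all bits = 0 XOR 1 XOR 0 XOR 0 XOR 1 XOR 0 XOR 1 XOR 0 XOR 1 = 0

0


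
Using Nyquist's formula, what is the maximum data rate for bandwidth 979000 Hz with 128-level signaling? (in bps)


Rate = 2 * B * log2(M) = 2 * 979000 * 7.0 = 13706000.0

13706000.0 bps


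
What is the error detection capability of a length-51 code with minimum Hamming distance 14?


Detection capability = d_min - 1 = 14 - 1 = 13

13 errors


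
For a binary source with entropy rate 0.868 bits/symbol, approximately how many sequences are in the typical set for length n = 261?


log2|A_typical| = nH = 261 * 0.868 = 226.548, so |A_typical| ~ 2^226.548 = 1.577e+68

1.577e+68


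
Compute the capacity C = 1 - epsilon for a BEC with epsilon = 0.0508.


C = 1 - epsilon = 1 - 0.0508 = 0.9492

0.9492 bits


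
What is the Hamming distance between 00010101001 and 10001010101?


Count differing positions: ^ . . ^ ^ ^ ^ ^ ^ . . = 7 differences

7


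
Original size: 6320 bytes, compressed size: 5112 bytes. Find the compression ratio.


Ratio = original / compressed = 6320 / 5112 = 1.2363

1.2363


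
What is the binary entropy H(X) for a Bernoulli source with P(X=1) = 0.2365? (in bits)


H = -p*log2(p) - (1-p)*log2(1-p). -0.2365*log2(0.2365) = 0.491941; -0.7635*log2(0.7635) = 0.297231. H = 0.491941 + 0.297231 = 0.7892

0.7892 bits


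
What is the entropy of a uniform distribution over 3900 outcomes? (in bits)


H = log2(n) = log2(3900) = 11.9293

11.9293 bits


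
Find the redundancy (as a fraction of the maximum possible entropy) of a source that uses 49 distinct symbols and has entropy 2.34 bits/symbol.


H_max = log2(K) = log2(49) = 5.6147 bits/symbol. Redundancy = 1 - H/H_max = 1 - 2.34/5.6147 = 1 - 0.4168 = 0.5832

0.5832


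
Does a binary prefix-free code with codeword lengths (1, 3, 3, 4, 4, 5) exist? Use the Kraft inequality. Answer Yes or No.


Kraft sum = sum(2^(-l_i)) = 0.9062, need <= 1. Result: satisfied (a binary prefix-free code with these lengths exists)

Yes


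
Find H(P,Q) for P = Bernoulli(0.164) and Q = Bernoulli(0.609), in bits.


H(P,Q) = -p*log2(q) - (1-p)*log2(1-q). -0.164*log2(0.609) = 0.117340; -0.836*log2(0.391) = 1.132579. H(P,Q) = 0.117340 + 1.132579 = 1.2499

1.2499 bits


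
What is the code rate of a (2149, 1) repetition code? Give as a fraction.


Rate = k/n = 1/2149

1/2149


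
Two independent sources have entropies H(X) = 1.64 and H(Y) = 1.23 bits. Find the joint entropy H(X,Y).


For independent variables, H(X,Y) = H(X) + H(Y) = 1.64 + 1.23 = 2.87

2.87 bits


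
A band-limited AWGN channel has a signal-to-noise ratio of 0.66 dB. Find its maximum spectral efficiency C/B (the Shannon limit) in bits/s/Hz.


SNR_linear = 10^(0.66/10) = 1.1641; C/B = log2(1 + SNR_linear) = log2(1 + 1.1641) = 1.1138

1.1138 bits/s/Hz


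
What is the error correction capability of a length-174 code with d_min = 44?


Correction capability = floor((d-1)/2) = floor((44-1)/2) = 21

21 errors


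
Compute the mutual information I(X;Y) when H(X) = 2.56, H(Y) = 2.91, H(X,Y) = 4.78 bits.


I(X;Y) = H(X) + H(Y) - H(X,Y) = 2.56 + 2.91 - 4.78 = 0.69

0.69 bits


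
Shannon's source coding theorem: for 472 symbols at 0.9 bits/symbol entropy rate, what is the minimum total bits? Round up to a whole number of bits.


Minimum bits >= n * H = 472 * 0.9 = 424.8, rounded up to a whole number of bits = 425

425 bits


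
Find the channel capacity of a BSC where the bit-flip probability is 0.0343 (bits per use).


H(p) = -p*log2(p) - (1-p)*log2(1-p) = -0.0343*log2(0.0343) - 0.9657*log2(0.9657) = 0.166892 + 0.048626 = 0.2155. C = 1 - H(p) = 1 - 0.2155 = 0.7845

0.7845 bits


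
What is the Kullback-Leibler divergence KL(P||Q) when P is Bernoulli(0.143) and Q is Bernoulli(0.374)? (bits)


KL = p*log2(p/q) + (1-p)*log2((1-p)/(1-q)) = 0.143*log2(0.143/0.374) + 0.857*log2(0.857/0.626) = 0.19

0.19 bits


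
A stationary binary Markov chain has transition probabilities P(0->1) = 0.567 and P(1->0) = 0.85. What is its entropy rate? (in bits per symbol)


Stationary distribution: pi_0 = p10/(p01+p10) = 0.5999, pi_1 = 0.4001. Entropy rate H' = pi_0*H(p01) + pi_1*H(p10) = 0.5999*0.987 + 0.4001*0.6098 = 0.8361

0.8361 bits/symbol


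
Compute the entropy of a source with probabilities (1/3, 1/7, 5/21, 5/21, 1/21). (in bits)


H = -sum(p_i * log2(p_i)). Terms: -(1/3)*log2(1/3) = 0.528321; -(1/7)*log2(1/7) = 0.401051; -(5/21)*log2(5/21) = 0.492950; -(5/21)*log2(5/21) = 0.492950; -(1/21)*log2(1/21) = 0.209158. H = 0.528321 + 0.401051 + 0.492950 + 0.492950 + 0.209158 = 2.1244

2.1244 bits


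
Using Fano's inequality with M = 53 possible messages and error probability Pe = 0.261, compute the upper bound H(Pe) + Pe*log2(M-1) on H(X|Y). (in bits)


H(Pe) = -Pe*log2(Pe) - (1-Pe)*log2(1-Pe) = -0.261*log2(0.261) - 0.739*log2(0.739) = 0.505786 + 0.322465 = 0.8283. Pe*log2(M-1) = 0.261*log2(52) = 1.487815. Bound = H(Pe) + Pe*log2(M-1) = 0.505786 + 0.322465 + 1.487815 = 2.3161

2.3161 bits


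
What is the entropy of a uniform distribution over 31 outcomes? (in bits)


H = log2(n) = log2(31) = 4.9542

4.9542 bits


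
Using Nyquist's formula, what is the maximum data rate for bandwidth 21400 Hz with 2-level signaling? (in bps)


Rate = 2 * B * log2(M) = 2 * 21400 * 1.0 = 42800.0

42800.0 bps


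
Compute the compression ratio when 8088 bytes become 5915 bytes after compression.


Ratio = original / compressed = 8088 / 5915 = 1.3674

1.3674


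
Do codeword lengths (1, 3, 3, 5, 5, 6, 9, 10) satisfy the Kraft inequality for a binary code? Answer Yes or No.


Kraft sum = sum(2^(-l_i)) = 0.8311, need <= 1. Result: satisfied (a binary prefix-free code with these lengths exists)

Yes


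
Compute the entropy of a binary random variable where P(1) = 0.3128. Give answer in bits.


H = -p*log2(p) - (1-p)*log2(1-p). -0.3128*log2(0.3128) = 0.524468; -0.6872*log2(0.6872) = 0.371911. H = 0.524468 + 0.371911 = 0.8964

0.8964 bits


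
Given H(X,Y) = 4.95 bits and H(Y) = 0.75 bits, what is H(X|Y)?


H(X|Y) = H(X,Y) - H(Y) = 4.95 - 0.75 = 4.2

4.2 bits


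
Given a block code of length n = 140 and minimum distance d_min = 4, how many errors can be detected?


Detection capability = d_min - 1 = 4 - 1 = 3

3 errors


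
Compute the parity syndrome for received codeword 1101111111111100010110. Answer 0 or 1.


Syndrome = XOR of all bits = 1 XOR 1 XOR 0 XOR 1 XOR 1 XOR 1 XOR 1 XOR 1 XOR 1 XOR 1 XOR 1 XOR 1 XOR 1 XOR 1 XOR 0 XOR 0 XOR 0 XOR 1 XOR 0 XOR 1 XOR 1 XOR 0 = 0

0


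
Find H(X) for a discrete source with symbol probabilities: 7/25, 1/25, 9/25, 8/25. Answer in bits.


H = -sum(p_i * log2(p_i)). Terms: -(7/25)*log2(7/25) = 0.514220; -(1/25)*log2(1/25) = 0.185754; -(9/25)*log2(9/25) = 0.530615; -(8/25)*log2(8/25) = 0.526034. H = 0.514220 + 0.185754 + 0.530615 + 0.526034 = 1.7566

1.7566 bits


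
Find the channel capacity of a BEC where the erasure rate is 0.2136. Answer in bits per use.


C = 1 - epsilon = 1 - 0.2136 = 0.7864

0.7864 bits


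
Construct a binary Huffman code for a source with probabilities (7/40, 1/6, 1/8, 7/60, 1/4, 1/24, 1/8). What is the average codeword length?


Huffman construction (repeatedly merge the two least-probable nodes; each merge adds 1 bit to every symbol beneath it): 1/24 + 7/60 = 19/120; 1/8 + 1/8 = 1/4; 19/120 + 1/6 = 13/40; 7/40 + 1/4 = 17/40; 1/4 + 13/40 = 23/40; 17/40 + 23/40 = 1. Resulting codeword lengths (in the order the probabilities were given): (2, 3, 3, 4, 2, 4, 3). L_avg = sum(p_i * l_i) = 7/40*2 + 1/6*3 + 1/8*3 + 7/60*4 + 1/4*2 + 1/24*4 + 1/8*3 = 41/15 = 2.7333

2.7333 bits


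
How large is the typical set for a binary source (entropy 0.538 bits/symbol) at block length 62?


log2|A_typical| = nH = 62 * 0.538 = 33.356, so |A_typical| ~ 2^33.356 = 1.099e+10

1.099e+10


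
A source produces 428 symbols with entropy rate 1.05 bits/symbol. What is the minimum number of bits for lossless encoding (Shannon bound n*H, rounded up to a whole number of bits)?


Minimum bits >= n * H = 428 * 1.05 = 449.4, rounded up to a whole number of bits = 450

450 bits


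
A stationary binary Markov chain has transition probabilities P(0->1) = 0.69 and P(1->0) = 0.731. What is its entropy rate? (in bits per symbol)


Stationary distribution: pi_0 = p10/(p01+p10) = 0.5144, pi_1 = 0.4856. Entropy rate H' = pi_0*H(p01) + pi_1*H(p10) = 0.5144*0.8932 + 0.4856*0.84 = 0.8674

0.8674 bits/symbol


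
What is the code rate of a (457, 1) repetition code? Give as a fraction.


Rate = k/n = 1/457

1/457


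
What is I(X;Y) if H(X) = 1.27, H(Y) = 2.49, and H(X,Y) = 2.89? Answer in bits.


I(X;Y) = H(X) + H(Y) - H(X,Y) = 1.27 + 2.49 - 2.89 = 0.87

0.87 bits


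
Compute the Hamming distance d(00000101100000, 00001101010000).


Count differing positions: . . . . ^ . . . ^ ^ . . . . = 3 differences

3


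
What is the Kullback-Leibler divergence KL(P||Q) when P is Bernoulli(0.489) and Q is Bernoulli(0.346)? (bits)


KL = p*log2(p/q) + (1-p)*log2((1-p)/(1-q)) = 0.489*log2(0.489/0.346) + 0.511*log2(0.511/0.654) = 0.0621

0.0621 bits


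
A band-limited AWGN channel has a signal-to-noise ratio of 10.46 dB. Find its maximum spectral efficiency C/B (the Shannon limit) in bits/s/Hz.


SNR_linear = 10^(10.46/10) = 11.1173; C/B = log2(1 + SNR_linear) = log2(1 + 11.1173) = 3.599

3.599 bits/s/Hz


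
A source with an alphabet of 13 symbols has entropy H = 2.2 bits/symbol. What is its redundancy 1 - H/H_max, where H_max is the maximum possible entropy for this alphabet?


H_max = log2(K) = log2(13) = 3.7004 bits/symbol. Redundancy = 1 - H/H_max = 1 - 2.2/3.7004 = 1 - 0.5945 = 0.4055

0.4055


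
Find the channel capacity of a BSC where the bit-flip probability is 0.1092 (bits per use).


H(p) = -p*log2(p) - (1-p)*log2(1-p) = -0.1092*log2(0.1092) - 0.8908*log2(0.8908) = 0.348889 + 0.148609 = 0.4975. C = 1 - H(p) = 1 - 0.4975 = 0.5025

0.5025 bits


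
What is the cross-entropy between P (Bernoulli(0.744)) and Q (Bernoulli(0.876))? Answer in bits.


H(P,Q) = -p*log2(q) - (1-p)*log2(1-q). -0.744*log2(0.876) = 0.142102; -0.256*log2(0.124) = 0.770967. H(P,Q) = 0.142102 + 0.770967 = 0.9131

0.9131 bits


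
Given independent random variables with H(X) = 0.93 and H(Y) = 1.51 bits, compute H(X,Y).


For independent variables, H(X,Y) = H(X) + H(Y) = 0.93 + 1.51 = 2.44

2.44 bits


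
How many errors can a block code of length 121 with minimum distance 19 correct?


Correction capability = floor((d-1)/2) = floor((19-1)/2) = 9

9 errors


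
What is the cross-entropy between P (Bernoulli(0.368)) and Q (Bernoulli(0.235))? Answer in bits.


H(P,Q) = -p*log2(q) - (1-p)*log2(1-q). -0.368*log2(0.235) = 0.768850; -0.632*log2(0.765) = 0.244248. H(P,Q) = 0.768850 + 0.244248 = 1.0131

1.0131 bits


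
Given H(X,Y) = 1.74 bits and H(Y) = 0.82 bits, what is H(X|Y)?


H(X|Y) = H(X,Y) - H(Y) = 1.74 - 0.82 = 0.92

0.92 bits


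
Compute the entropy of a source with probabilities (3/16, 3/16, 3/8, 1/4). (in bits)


H = -sum(p_i * log2(p_i)). Terms: -(3/16)*log2(3/16) = 0.452820; -(3/16)*log2(3/16) = 0.452820; -(3/8)*log2(3/8) = 0.530639; -(1/4)*log2(1/4) = 0.500000. H = 0.452820 + 0.452820 + 0.530639 + 0.500000 = 1.9363

1.9363 bits


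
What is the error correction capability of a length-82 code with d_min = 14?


Correction capability = floor((d-1)/2) = floor((14-1)/2) = 6

6 errors


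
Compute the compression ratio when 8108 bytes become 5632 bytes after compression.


Ratio = original / compressed = 8108 / 5632 = 1.4396

1.4396


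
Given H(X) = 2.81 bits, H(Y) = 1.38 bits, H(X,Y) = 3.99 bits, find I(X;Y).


I(X;Y) = H(X) + H(Y) - H(X,Y) = 2.81 + 1.38 - 3.99 = 0.2

0.2 bits


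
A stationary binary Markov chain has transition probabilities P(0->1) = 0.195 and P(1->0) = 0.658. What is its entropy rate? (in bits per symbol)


Stationary distribution: pi_0 = p10/(p01+p10) = 0.7714, pi_1 = 0.2286. Entropy rate H' = pi_0*H(p01) + pi_1*H(p10) = 0.7714*0.7118 + 0.2286*0.9267 = 0.7609

0.7609 bits/symbol


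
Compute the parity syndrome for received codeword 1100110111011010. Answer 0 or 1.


Syndrome = XOR of all bits = 1 XOR 1 XOR 0 XOR 0 XOR 1 XOR 1 XOR 0 XOR 1 XOR 1 XOR 1 XOR 0 XOR 1 XOR 1 XOR 0 XOR 1 XOR 0 = 0

0


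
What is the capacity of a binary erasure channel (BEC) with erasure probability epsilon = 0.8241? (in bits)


C = 1 - epsilon = 1 - 0.8241 = 0.1759

0.1759 bits


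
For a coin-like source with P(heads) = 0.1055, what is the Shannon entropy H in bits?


H = -p*log2(p) - (1-p)*log2(1-p). -0.1055*log2(0.1055) = 0.342314; -0.8945*log2(0.8945) = 0.143877. H = 0.342314 + 0.143877 = 0.4862

0.4862 bits


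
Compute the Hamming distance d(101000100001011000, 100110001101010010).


Count differing positions: . . ^ ^ ^ . ^ . ^ ^ . . . . ^ . ^ . = 8 differences

8


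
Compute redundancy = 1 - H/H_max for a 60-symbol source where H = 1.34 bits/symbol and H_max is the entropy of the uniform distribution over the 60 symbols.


H_max = log2(K) = log2(60) = 5.9069 bits/symbol. Redundancy = 1 - H/H_max = 1 - 1.34/5.9069 = 1 - 0.2269 = 0.7731

0.7731


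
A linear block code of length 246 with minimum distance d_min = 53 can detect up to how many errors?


Detection capability = d_min - 1 = 53 - 1 = 52

52 errors


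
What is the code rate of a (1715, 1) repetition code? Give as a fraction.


Rate = k/n = 1/1715

1/1715


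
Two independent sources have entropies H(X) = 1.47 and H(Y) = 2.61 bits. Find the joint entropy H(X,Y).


For independent variables, H(X,Y) = H(X) + H(Y) = 1.47 + 2.61 = 4.08

4.08 bits


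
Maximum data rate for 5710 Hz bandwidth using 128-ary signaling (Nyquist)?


Rate = 2 * B * log2(M) = 2 * 5710 * 7.0 = 79940.0

79940.0 bps


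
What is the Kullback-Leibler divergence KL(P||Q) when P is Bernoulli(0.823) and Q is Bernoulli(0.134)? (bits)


KL = p*log2(p/q) + (1-p)*log2((1-p)/(1-q)) = 0.823*log2(0.823/0.134) + 0.177*log2(0.177/0.866) = 1.7497

1.7497 bits


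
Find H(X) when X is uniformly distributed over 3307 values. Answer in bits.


H = log2(n) = log2(3307) = 11.6913

11.6913 bits


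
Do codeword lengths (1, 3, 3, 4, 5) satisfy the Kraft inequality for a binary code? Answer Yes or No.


Kraft sum = sum(2^(-l_i)) = 0.8438, need <= 1. Result: satisfied (a binary prefix-free code with these lengths exists)

Yes


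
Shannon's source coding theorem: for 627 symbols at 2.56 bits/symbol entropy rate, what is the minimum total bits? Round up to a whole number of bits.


Minimum bits >= n * H = 627 * 2.56 = 1605.12, rounded up to a whole number of bits = 1606

1606 bits


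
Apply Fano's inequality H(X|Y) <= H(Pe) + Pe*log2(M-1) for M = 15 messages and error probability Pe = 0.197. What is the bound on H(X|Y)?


H(Pe) = -Pe*log2(Pe) - (1-Pe)*log2(1-Pe) = -0.197*log2(0.197) - 0.803*log2(0.803) = 0.461715 + 0.254172 = 0.7159. Pe*log2(M-1) = 0.197*log2(14) = 0.750049. Bound = H(Pe) + Pe*log2(M-1) = 0.461715 + 0.254172 + 0.750049 = 1.4659

1.4659 bits


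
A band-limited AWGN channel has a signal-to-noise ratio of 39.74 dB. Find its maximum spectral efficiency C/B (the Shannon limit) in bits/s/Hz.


SNR_linear = 10^(39.74/10) = 9418.896; C/B = log2(1 + SNR_linear) = log2(1 + 9418.896) = 13.2015

13.2015 bits/s/Hz


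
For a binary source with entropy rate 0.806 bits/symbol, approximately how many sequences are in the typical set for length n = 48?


log2|A_typical| = nH = 48 * 0.806 = 38.688, so |A_typical| ~ 2^38.688 = 4.428e+11

4.428e+11


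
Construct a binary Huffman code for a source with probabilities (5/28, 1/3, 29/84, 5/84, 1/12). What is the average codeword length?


Huffman construction (repeatedly merge the two least-probable nodes; each merge adds 1 bit to every symbol beneath it): 5/84 + 1/12 = 1/7; 1/7 + 5/28 = 9/28; 9/28 + 1/3 = 55/84; 29/84 + 55/84 = 1. Resulting codeword lengths (in the order the probabilities were given): (3, 2, 1, 4, 4). L_avg = sum(p_i * l_i) = 5/28*3 + 1/3*2 + 29/84*1 + 5/84*4 + 1/12*4 = 89/42 = 2.119

2.119 bits


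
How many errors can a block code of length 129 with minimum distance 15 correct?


Correction capability = floor((d-1)/2) = floor((15-1)/2) = 7

7 errors


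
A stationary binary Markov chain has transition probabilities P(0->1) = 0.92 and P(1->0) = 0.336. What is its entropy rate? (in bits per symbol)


Stationary distribution: pi_0 = p10/(p01+p10) = 0.2675, pi_1 = 0.7325. Entropy rate H' = pi_0*H(p01) + pi_1*H(p10) = 0.2675*0.4022 + 0.7325*0.9209 = 0.7822

0.7822 bits/symbol


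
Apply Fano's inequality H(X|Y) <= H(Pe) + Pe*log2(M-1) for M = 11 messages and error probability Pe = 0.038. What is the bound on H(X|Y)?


H(Pe) = -Pe*log2(Pe) - (1-Pe)*log2(1-Pe) = -0.038*log2(0.038) - 0.962*log2(0.962) = 0.179279 + 0.053767 = 0.233. Pe*log2(M-1) = 0.038*log2(10) = 0.126233. Bound = H(Pe) + Pe*log2(M-1) = 0.179279 + 0.053767 + 0.126233 = 0.3593

0.3593 bits


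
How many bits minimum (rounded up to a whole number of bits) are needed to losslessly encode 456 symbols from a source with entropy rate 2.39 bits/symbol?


Minimum bits >= n * H = 456 * 2.39 = 1089.84, rounded up to a whole number of bits = 1090

1090 bits


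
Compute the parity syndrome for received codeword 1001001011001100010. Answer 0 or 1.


Syndrome = XOR of all bits = 1 XOR 0 XOR 0 XOR 1 XOR 0 XOR 0 XOR 1 XOR 0 XOR 1 XOR 1 XOR 0 XOR 0 XOR 1 XOR 1 XOR 0 XOR 0 XOR 0 XOR 1 XOR 0 = 0

0


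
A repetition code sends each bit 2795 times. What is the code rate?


Rate = k/n = 1/2795

1/2795


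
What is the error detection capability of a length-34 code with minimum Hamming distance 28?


Detection capability = d_min - 1 = 28 - 1 = 27

27 errors


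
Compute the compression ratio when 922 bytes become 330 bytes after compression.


Ratio = original / compressed = 922 / 330 = 2.7939

2.7939


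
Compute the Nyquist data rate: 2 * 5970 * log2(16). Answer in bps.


Rate = 2 * B * log2(M) = 2 * 5970 * 4.0 = 47760.0

47760.0 bps


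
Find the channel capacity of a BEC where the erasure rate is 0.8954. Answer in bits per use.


C = 1 - epsilon = 1 - 0.8954 = 0.1046

0.1046 bits


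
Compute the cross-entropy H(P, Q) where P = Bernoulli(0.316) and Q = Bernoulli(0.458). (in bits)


H(P,Q) = -p*log2(q) - (1-p)*log2(1-q). -0.316*log2(0.458) = 0.355999; -0.684*log2(0.542) = 0.604407. H(P,Q) = 0.355999 + 0.604407 = 0.9604

0.9604 bits


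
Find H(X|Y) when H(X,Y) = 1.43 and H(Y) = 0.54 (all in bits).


H(X|Y) = H(X,Y) - H(Y) = 1.43 - 0.54 = 0.89

0.89 bits


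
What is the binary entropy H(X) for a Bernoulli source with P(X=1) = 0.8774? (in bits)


H = -p*log2(p) - (1-p)*log2(1-p). -0.8774*log2(0.8774) = 0.165560; -0.1226*log2(0.1226) = 0.371229. H = 0.165560 + 0.371229 = 0.5368

0.5368 bits


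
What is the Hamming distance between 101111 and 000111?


Count differing positions: ^ . ^ . . . = 2 differences

2


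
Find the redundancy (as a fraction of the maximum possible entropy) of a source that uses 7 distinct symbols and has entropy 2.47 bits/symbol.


H_max = log2(K) = log2(7) = 2.8074 bits/symbol. Redundancy = 1 - H/H_max = 1 - 2.47/2.8074 = 1 - 0.8798 = 0.1202

0.1202


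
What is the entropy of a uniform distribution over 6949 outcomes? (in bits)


H = log2(n) = log2(6949) = 12.7626

12.7626 bits


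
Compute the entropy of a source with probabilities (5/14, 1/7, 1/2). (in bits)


H = -sum(p_i * log2(p_i)). Terms: -(5/14)*log2(5/14) = 0.530510; -(1/7)*log2(1/7) = 0.401051; -(1/2)*log2(1/2) = 0.500000. H = 0.530510 + 0.401051 + 0.500000 = 1.4316

1.4316 bits


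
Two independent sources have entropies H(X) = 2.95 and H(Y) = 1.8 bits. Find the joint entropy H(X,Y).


For independent variables, H(X,Y) = H(X) + H(Y) = 2.95 + 1.8 = 4.75

4.75 bits


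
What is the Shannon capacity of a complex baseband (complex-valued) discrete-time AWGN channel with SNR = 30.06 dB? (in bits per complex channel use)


SNR_linear = 10^(30.06/10) = 1013.9114; C = log2(1 + SNR_linear) = log2(1 + 1013.9114) = 9.9871

9.9871 bits/channel use


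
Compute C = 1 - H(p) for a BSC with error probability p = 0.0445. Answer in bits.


H(p) = -p*log2(p) - (1-p)*log2(1-p) = -0.0445*log2(0.0445) - 0.9555*log2(0.9555) = 0.199807 + 0.062750 = 0.2626. C = 1 - H(p) = 1 - 0.2626 = 0.7374

0.7374 bits


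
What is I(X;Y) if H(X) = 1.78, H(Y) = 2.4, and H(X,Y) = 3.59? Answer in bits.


I(X;Y) = H(X) + H(Y) - H(X,Y) = 1.78 + 2.4 - 3.59 = 0.59

0.59 bits


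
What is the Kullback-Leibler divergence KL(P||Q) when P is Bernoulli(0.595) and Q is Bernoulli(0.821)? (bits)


KL = p*log2(p/q) + (1-p)*log2((1-p)/(1-q)) = 0.595*log2(0.595/0.821) + 0.405*log2(0.405/0.179) = 0.2007

0.2007 bits


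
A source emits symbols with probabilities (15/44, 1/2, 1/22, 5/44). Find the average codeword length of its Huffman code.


Huffman construction (repeatedly merge the two least-probable nodes; each merge adds 1 bit to every symbol beneath it): 1/22 + 5/44 = 7/44; 7/44 + 15/44 = 1/2; 1/2 + 1/2 = 1. Resulting codeword lengths (in the order the probabilities were given): (2, 1, 3, 3). L_avg = sum(p_i * l_i) = 15/44*2 + 1/2*1 + 1/22*3 + 5/44*3 = 73/44 = 1.6591

1.6591 bits


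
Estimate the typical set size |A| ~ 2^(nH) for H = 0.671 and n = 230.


log2|A_typical| = nH = 230 * 0.671 = 154.33, so |A_typical| ~ 2^154.33 = 2.871e+46

2.871e+46


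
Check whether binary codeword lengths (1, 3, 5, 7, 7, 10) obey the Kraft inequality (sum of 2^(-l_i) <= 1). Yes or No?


Kraft sum = sum(2^(-l_i)) = 0.6729, need <= 1. Result: satisfied (a binary prefix-free code with these lengths exists)

Yes


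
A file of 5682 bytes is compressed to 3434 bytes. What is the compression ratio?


Ratio = original / compressed = 5682 / 3434 = 1.6546

1.6546


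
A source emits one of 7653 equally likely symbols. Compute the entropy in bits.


H = log2(n) = log2(7653) = 12.9018

12.9018 bits


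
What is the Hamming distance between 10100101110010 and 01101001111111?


Count differing positions: ^ ^ . . ^ ^ . . . . ^ ^ . ^ = 7 differences

7


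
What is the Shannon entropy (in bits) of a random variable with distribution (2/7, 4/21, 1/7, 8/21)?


H = -sum(p_i * log2(p_i)). Terms: -(2/7)*log2(2/7) = 0.516387; -(4/21)*log2(4/21) = 0.455680; -(1/7)*log2(1/7) = 0.401051; -(8/21)*log2(8/21) = 0.530407. H = 0.516387 + 0.455680 + 0.401051 + 0.530407 = 1.9035

1.9035 bits


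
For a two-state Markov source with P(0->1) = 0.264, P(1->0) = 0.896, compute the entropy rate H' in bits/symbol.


Stationary distribution: pi_0 = p10/(p01+p10) = 0.7724, pi_1 = 0.2276. Entropy rate H' = pi_0*H(p01) + pi_1*H(p10) = 0.7724*0.8327 + 0.2276*0.4815 = 0.7528

0.7528 bits/symbol


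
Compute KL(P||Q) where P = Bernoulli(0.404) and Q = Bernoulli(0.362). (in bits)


KL = p*log2(p/q) + (1-p)*log2((1-p)/(1-q)) = 0.404*log2(0.404/0.362) + 0.596*log2(0.596/0.638) = 0.0054

0.0054 bits


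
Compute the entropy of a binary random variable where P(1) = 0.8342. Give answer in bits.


H = -p*log2(p) - (1-p)*log2(1-p). -0.8342*log2(0.8342) = 0.218172; -0.1658*log2(0.1658) = 0.429834. H = 0.218172 + 0.429834 = 0.648

0.648 bits


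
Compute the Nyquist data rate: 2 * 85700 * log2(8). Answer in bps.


Rate = 2 * B * log2(M) = 2 * 85700 * 3.0 = 514200.0

514200.0 bps


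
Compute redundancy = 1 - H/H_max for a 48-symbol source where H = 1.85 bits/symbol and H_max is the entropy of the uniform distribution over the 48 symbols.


H_max = log2(K) = log2(48) = 5.585 bits/symbol. Redundancy = 1 - H/H_max = 1 - 1.85/5.585 = 1 - 0.3312 = 0.6688

0.6688


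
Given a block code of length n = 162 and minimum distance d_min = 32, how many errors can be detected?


Detection capability = d_min - 1 = 32 - 1 = 31

31 errors


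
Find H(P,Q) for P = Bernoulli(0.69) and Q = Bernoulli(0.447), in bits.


H(P,Q) = -p*log2(q) - (1-p)*log2(1-q). -0.69*log2(0.447) = 0.801541; -0.31*log2(0.553) = 0.264941. H(P,Q) = 0.801541 + 0.264941 = 1.0665

1.0665 bits


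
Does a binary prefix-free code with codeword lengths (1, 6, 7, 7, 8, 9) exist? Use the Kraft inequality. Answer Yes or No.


Kraft sum = sum(2^(-l_i)) = 0.5371, need <= 1. Result: satisfied (a binary prefix-free code with these lengths exists)

Yes


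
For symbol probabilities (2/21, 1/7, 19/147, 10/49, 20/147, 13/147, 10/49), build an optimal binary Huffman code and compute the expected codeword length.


Huffman construction (repeatedly merge the two least-probable nodes; each merge adds 1 bit to every symbol beneath it): 13/147 + 2/21 = 9/49; 19/147 + 20/147 = 13/49; 1/7 + 9/49 = 16/49; 10/49 + 10/49 = 20/49; 13/49 + 16/49 = 29/49; 20/49 + 29/49 = 1. Resulting codeword lengths (in the order the probabilities were given): (4, 3, 3, 2, 3, 4, 2). L_avg = sum(p_i * l_i) = 2/21*4 + 1/7*3 + 19/147*3 + 10/49*2 + 20/147*3 + 13/147*4 + 10/49*2 = 136/49 = 2.7755

2.7755 bits


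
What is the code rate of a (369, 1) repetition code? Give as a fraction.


Rate = k/n = 1/369

1/369


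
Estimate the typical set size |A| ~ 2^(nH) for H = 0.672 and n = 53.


log2|A_typical| = nH = 53 * 0.672 = 35.616, so |A_typical| ~ 2^35.616 = 5.266e+10

5.266e+10


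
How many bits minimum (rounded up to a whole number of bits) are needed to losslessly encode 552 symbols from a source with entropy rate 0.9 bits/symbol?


Minimum bits >= n * H = 552 * 0.9 = 496.8, rounded up to a whole number of bits = 497

497 bits


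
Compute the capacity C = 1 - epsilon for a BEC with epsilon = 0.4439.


C = 1 - epsilon = 1 - 0.4439 = 0.5561

0.5561 bits


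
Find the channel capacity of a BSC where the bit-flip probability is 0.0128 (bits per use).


H(p) = -p*log2(p) - (1-p)*log2(1-p) = -0.0128*log2(0.0128) - 0.9872*log2(0.9872) = 0.080483 + 0.018348 = 0.0988. C = 1 - H(p) = 1 - 0.0988 = 0.9012

0.9012 bits


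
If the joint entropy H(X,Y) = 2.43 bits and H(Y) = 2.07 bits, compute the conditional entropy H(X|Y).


H(X|Y) = H(X,Y) - H(Y) = 2.43 - 2.07 = 0.36

0.36 bits


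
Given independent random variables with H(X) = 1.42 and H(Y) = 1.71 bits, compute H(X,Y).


For independent variables, H(X,Y) = H(X) + H(Y) = 1.42 + 1.71 = 3.13

3.13 bits


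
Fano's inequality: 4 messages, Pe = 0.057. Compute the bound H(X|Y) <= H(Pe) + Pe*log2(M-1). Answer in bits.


H(Pe) = -Pe*log2(Pe) - (1-Pe)*log2(1-Pe) = -0.057*log2(0.057) - 0.943*log2(0.943) = 0.235575 + 0.079844 = 0.3154. Pe*log2(M-1) = 0.057*log2(3) = 0.090343. Bound = H(Pe) + Pe*log2(M-1) = 0.235575 + 0.079844 + 0.090343 = 0.4058

0.4058 bits


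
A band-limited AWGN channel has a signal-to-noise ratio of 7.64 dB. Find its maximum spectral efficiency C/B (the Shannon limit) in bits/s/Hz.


SNR_linear = 10^(7.64/10) = 5.8076; C/B = log2(1 + SNR_linear) = log2(1 + 5.8076) = 2.7672

2.7672 bits/s/Hz


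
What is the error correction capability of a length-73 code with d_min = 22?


Correction capability = floor((d-1)/2) = floor((22-1)/2) = 10

10 errors


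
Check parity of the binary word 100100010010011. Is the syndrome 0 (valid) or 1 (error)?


Syndrome = XOR of all bits = 1 XOR 0 XOR 0 XOR 1 XOR 0 XOR 0 XOR 0 XOR 1 XOR 0 XOR 0 XOR 1 XOR 0 XOR 0 XOR 1 XOR 1 = 0

0


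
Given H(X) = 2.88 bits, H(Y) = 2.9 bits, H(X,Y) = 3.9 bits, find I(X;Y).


I(X;Y) = H(X) + H(Y) - H(X,Y) = 2.88 + 2.9 - 3.9 = 1.88

1.88 bits


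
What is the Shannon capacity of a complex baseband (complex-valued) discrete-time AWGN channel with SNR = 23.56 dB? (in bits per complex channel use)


SNR_linear = 10^(23.56/10) = 226.9865; C = log2(1 + SNR_linear) = log2(1 + 226.9865) = 7.8328

7.8328 bits/channel use


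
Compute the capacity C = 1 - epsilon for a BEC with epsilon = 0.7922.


C = 1 - epsilon = 1 - 0.7922 = 0.2078

0.2078 bits


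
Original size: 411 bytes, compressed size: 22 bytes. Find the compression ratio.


Ratio = original / compressed = 411 / 22 = 18.6818

18.6818


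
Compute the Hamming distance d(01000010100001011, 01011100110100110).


Count differing positions: . . . ^ ^ ^ ^ . . ^ . ^ . ^ ^ . ^ = 9 differences

9


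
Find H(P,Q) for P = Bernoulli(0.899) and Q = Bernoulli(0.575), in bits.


H(P,Q) = -p*log2(q) - (1-p)*log2(1-q). -0.899*log2(0.575) = 0.717731; -0.101*log2(0.425) = 0.124681. H(P,Q) = 0.717731 + 0.124681 = 0.8424

0.8424 bits


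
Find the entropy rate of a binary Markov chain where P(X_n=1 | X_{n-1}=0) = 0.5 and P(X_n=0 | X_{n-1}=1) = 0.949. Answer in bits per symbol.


Stationary distribution: pi_0 = p10/(p01+p10) = 0.6549, pi_1 = 0.3451. Entropy rate H' = pi_0*H(p01) + pi_1*H(p10) = 0.6549*1.0 + 0.3451*0.2906 = 0.7552

0.7552 bits/symbol


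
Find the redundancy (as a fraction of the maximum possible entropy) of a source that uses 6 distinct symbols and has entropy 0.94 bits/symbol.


H_max = log2(K) = log2(6) = 2.585 bits/symbol. Redundancy = 1 - H/H_max = 1 - 0.94/2.585 = 1 - 0.3636 = 0.6364

0.6364


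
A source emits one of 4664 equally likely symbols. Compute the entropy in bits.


H = log2(n) = log2(4664) = 12.1874

12.1874 bits


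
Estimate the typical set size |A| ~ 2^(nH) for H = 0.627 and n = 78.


log2|A_typical| = nH = 78 * 0.627 = 48.906, so |A_typical| ~ 2^48.906 = 5.274e+14

5.274e+14


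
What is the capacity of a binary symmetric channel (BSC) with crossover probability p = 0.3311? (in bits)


H(p) = -p*log2(p) - (1-p)*log2(1-p) = -0.3311*log2(0.3311) - 0.6689*log2(0.6689) = 0.527992 + 0.388054 = 0.916. C = 1 - H(p) = 1 - 0.916 = 0.084

0.084 bits


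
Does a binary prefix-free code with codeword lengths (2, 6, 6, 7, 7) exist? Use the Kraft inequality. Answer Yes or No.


Kraft sum = sum(2^(-l_i)) = 0.2969, need <= 1. Result: satisfied (a binary prefix-free code with these lengths exists)

Yes


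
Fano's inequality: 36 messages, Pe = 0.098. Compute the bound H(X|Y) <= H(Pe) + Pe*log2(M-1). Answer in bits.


H(Pe) = -Pe*log2(Pe) - (1-Pe)*log2(1-Pe) = -0.098*log2(0.098) - 0.902*log2(0.902) = 0.328405 + 0.134218 = 0.4626. Pe*log2(M-1) = 0.098*log2(35) = 0.502670. Bound = H(Pe) + Pe*log2(M-1) = 0.328405 + 0.134218 + 0.502670 = 0.9653

0.9653 bits
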